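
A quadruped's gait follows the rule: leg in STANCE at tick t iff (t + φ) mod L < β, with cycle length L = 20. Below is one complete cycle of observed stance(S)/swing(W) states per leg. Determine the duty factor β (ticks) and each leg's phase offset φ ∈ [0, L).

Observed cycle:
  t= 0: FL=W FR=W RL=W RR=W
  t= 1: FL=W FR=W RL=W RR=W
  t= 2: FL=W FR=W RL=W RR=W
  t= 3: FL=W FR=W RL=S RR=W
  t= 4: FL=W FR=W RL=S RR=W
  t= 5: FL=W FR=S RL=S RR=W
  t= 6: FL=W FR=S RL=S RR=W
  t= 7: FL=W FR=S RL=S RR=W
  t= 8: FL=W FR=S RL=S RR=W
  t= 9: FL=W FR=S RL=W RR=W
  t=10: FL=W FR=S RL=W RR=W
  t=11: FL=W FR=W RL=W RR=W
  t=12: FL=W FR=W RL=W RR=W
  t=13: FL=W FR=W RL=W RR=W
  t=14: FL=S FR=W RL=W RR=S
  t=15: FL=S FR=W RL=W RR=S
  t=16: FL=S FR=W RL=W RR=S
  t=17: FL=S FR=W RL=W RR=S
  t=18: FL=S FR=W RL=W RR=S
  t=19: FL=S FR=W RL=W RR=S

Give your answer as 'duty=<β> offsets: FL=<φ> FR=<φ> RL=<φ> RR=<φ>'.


duty=6 offsets: FL=6 FR=15 RL=17 RR=6

duty β = stance ticks per leg = 6
FL: stance ticks = 6; W→S at t=14 → φ=6
FR: stance ticks = 6; W→S at t=5 → φ=15
RL: stance ticks = 6; W→S at t=3 → φ=17
RR: stance ticks = 6; W→S at t=14 → φ=6


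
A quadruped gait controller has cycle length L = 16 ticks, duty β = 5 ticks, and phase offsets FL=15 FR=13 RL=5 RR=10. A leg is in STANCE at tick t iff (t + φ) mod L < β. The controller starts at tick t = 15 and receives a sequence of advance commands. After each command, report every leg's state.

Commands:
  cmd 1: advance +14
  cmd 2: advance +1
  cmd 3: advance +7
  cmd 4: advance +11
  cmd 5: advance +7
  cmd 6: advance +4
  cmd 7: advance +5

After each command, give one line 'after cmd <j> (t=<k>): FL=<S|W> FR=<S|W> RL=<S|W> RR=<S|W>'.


start t=15: FL=W FR=W RL=S RR=W
cmd 1: advance +14 → t=29, phase=(12,10,2,7) → FL=W FR=W RL=S RR=W
cmd 2: advance +1 → t=30, phase=(13,11,3,8) → FL=W FR=W RL=S RR=W
cmd 3: advance +7 → t=37, phase=(4,2,10,15) → FL=S FR=S RL=W RR=W
cmd 4: advance +11 → t=48, phase=(15,13,5,10) → FL=W FR=W RL=W RR=W
cmd 5: advance +7 → t=55, phase=(6,4,12,1) → FL=W FR=S RL=W RR=S
cmd 6: advance +4 → t=59, phase=(10,8,0,5) → FL=W FR=W RL=S RR=W
cmd 7: advance +5 → t=64, phase=(15,13,5,10) → FL=W FR=W RL=W RR=W

after cmd 1 (t=29): FL=W FR=W RL=S RR=W
after cmd 2 (t=30): FL=W FR=W RL=S RR=W
after cmd 3 (t=37): FL=S FR=S RL=W RR=W
after cmd 4 (t=48): FL=W FR=W RL=W RR=W
after cmd 5 (t=55): FL=W FR=S RL=W RR=S
after cmd 6 (t=59): FL=W FR=W RL=S RR=W
after cmd 7 (t=64): FL=W FR=W RL=W RR=W


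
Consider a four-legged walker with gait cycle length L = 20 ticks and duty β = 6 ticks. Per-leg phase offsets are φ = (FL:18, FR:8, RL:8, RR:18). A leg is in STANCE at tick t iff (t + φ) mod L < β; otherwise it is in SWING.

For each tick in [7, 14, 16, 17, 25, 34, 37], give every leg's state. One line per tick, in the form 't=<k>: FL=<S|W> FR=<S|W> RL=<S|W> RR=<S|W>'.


t=7: phase=(5,15,15,5) vs β=6 → FL=S FR=W RL=W RR=S
t=14: phase=(12,2,2,12) vs β=6 → FL=W FR=S RL=S RR=W
t=16: phase=(14,4,4,14) vs β=6 → FL=W FR=S RL=S RR=W
t=17: phase=(15,5,5,15) vs β=6 → FL=W FR=S RL=S RR=W
t=25: phase=(3,13,13,3) vs β=6 → FL=S FR=W RL=W RR=S
t=34: phase=(12,2,2,12) vs β=6 → FL=W FR=S RL=S RR=W
t=37: phase=(15,5,5,15) vs β=6 → FL=W FR=S RL=S RR=W

t=7: FL=S FR=W RL=W RR=S
t=14: FL=W FR=S RL=S RR=W
t=16: FL=W FR=S RL=S RR=W
t=17: FL=W FR=S RL=S RR=W
t=25: FL=S FR=W RL=W RR=S
t=34: FL=W FR=S RL=S RR=W
t=37: FL=W FR=S RL=S RR=W


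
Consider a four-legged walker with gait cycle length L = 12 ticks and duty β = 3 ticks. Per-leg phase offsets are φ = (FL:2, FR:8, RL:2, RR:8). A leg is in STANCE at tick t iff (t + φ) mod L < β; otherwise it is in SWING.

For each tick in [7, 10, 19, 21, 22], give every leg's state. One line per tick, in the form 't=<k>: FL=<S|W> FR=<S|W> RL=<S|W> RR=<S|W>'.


t=7: phase=(9,3,9,3) vs β=3 → FL=W FR=W RL=W RR=W
t=10: phase=(0,6,0,6) vs β=3 → FL=S FR=W RL=S RR=W
t=19: phase=(9,3,9,3) vs β=3 → FL=W FR=W RL=W RR=W
t=21: phase=(11,5,11,5) vs β=3 → FL=W FR=W RL=W RR=W
t=22: phase=(0,6,0,6) vs β=3 → FL=S FR=W RL=S RR=W

t=7: FL=W FR=W RL=W RR=W
t=10: FL=S FR=W RL=S RR=W
t=19: FL=W FR=W RL=W RR=W
t=21: FL=W FR=W RL=W RR=W
t=22: FL=S FR=W RL=S RR=W


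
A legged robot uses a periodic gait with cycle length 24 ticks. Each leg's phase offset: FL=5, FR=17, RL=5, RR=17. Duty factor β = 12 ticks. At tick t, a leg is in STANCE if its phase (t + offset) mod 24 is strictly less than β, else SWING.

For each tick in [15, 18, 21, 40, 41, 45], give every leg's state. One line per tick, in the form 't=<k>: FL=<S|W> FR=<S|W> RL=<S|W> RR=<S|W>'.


t=15: phase=(20,8,20,8) vs β=12 → FL=W FR=S RL=W RR=S
t=18: phase=(23,11,23,11) vs β=12 → FL=W FR=S RL=W RR=S
t=21: phase=(2,14,2,14) vs β=12 → FL=S FR=W RL=S RR=W
t=40: phase=(21,9,21,9) vs β=12 → FL=W FR=S RL=W RR=S
t=41: phase=(22,10,22,10) vs β=12 → FL=W FR=S RL=W RR=S
t=45: phase=(2,14,2,14) vs β=12 → FL=S FR=W RL=S RR=W

t=15: FL=W FR=S RL=W RR=S
t=18: FL=W FR=S RL=W RR=S
t=21: FL=S FR=W RL=S RR=W
t=40: FL=W FR=S RL=W RR=S
t=41: FL=W FR=S RL=W RR=S
t=45: FL=S FR=W RL=S RR=W


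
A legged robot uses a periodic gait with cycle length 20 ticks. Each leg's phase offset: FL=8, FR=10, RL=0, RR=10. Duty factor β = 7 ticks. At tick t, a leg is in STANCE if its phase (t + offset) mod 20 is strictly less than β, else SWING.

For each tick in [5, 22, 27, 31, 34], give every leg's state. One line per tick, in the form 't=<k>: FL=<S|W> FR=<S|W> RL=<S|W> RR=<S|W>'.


t=5: phase=(13,15,5,15) vs β=7 → FL=W FR=W RL=S RR=W
t=22: phase=(10,12,2,12) vs β=7 → FL=W FR=W RL=S RR=W
t=27: phase=(15,17,7,17) vs β=7 → FL=W FR=W RL=W RR=W
t=31: phase=(19,1,11,1) vs β=7 → FL=W FR=S RL=W RR=S
t=34: phase=(2,4,14,4) vs β=7 → FL=S FR=S RL=W RR=S

t=5: FL=W FR=W RL=S RR=W
t=22: FL=W FR=W RL=S RR=W
t=27: FL=W FR=W RL=W RR=W
t=31: FL=W FR=S RL=W RR=S
t=34: FL=S FR=S RL=W RR=S


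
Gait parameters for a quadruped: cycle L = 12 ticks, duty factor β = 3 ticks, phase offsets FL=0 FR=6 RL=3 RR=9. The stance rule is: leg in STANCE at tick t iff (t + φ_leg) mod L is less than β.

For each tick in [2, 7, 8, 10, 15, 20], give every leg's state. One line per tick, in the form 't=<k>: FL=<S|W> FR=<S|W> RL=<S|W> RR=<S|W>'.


t=2: phase=(2,8,5,11) vs β=3 → FL=S FR=W RL=W RR=W
t=7: phase=(7,1,10,4) vs β=3 → FL=W FR=S RL=W RR=W
t=8: phase=(8,2,11,5) vs β=3 → FL=W FR=S RL=W RR=W
t=10: phase=(10,4,1,7) vs β=3 → FL=W FR=W RL=S RR=W
t=15: phase=(3,9,6,0) vs β=3 → FL=W FR=W RL=W RR=S
t=20: phase=(8,2,11,5) vs β=3 → FL=W FR=S RL=W RR=W

t=2: FL=S FR=W RL=W RR=W
t=7: FL=W FR=S RL=W RR=W
t=8: FL=W FR=S RL=W RR=W
t=10: FL=W FR=W RL=S RR=W
t=15: FL=W FR=W RL=W RR=S
t=20: FL=W FR=S RL=W RR=W


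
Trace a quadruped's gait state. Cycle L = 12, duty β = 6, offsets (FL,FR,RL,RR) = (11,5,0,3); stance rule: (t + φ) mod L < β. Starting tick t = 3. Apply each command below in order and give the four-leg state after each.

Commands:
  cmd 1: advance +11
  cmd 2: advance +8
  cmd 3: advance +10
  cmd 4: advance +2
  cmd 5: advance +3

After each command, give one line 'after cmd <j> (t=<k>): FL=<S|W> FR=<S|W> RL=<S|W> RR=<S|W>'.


after cmd 1 (t=14): FL=S FR=W RL=S RR=S
after cmd 2 (t=22): FL=W FR=S RL=W RR=S
after cmd 3 (t=32): FL=W FR=S RL=W RR=W
after cmd 4 (t=34): FL=W FR=S RL=W RR=S
after cmd 5 (t=37): FL=S FR=W RL=S RR=S

start t=3: FL=S FR=W RL=S RR=W
cmd 1: advance +11 → t=14, phase=(1,7,2,5) → FL=S FR=W RL=S RR=S
cmd 2: advance +8 → t=22, phase=(9,3,10,1) → FL=W FR=S RL=W RR=S
cmd 3: advance +10 → t=32, phase=(7,1,8,11) → FL=W FR=S RL=W RR=W
cmd 4: advance +2 → t=34, phase=(9,3,10,1) → FL=W FR=S RL=W RR=S
cmd 5: advance +3 → t=37, phase=(0,6,1,4) → FL=S FR=W RL=S RR=S


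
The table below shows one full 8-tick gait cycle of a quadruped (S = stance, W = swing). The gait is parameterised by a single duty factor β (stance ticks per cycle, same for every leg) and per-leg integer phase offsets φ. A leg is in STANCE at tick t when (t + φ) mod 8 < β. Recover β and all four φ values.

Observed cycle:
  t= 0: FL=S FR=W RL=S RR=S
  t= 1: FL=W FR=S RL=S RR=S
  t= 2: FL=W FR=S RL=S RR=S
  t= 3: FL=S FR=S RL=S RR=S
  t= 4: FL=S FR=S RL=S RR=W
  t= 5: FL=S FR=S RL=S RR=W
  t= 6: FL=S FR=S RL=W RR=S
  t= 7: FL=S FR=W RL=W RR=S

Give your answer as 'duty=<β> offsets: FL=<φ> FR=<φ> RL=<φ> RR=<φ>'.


duty=6 offsets: FL=5 FR=7 RL=0 RR=2

duty β = stance ticks per leg = 6
FL: stance ticks = 6; W→S at t=3 → φ=5
FR: stance ticks = 6; W→S at t=1 → φ=7
RL: stance ticks = 6; W→S at t=0 → φ=0
RR: stance ticks = 6; W→S at t=6 → φ=2


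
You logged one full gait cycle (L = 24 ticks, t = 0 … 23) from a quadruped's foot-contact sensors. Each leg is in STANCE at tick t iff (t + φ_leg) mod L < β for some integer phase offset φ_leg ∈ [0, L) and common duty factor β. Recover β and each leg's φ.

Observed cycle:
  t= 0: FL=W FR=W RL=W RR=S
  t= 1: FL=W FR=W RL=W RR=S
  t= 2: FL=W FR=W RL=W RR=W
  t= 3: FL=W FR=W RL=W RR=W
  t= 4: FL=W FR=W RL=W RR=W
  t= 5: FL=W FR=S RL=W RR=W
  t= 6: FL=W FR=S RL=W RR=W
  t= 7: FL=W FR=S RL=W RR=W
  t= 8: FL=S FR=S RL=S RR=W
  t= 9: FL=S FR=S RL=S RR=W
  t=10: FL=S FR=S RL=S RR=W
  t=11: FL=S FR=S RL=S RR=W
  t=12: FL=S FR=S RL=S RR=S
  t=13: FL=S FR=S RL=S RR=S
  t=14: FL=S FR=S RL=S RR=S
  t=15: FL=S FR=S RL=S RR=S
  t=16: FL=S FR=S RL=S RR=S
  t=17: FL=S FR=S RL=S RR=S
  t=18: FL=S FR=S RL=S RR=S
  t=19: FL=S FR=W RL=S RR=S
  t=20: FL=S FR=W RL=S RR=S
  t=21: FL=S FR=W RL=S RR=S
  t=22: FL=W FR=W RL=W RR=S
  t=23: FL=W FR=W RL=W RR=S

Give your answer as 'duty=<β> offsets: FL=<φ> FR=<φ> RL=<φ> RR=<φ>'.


duty=14 offsets: FL=16 FR=19 RL=16 RR=12

duty β = stance ticks per leg = 14
FL: stance ticks = 14; W→S at t=8 → φ=16
FR: stance ticks = 14; W→S at t=5 → φ=19
RL: stance ticks = 14; W→S at t=8 → φ=16
RR: stance ticks = 14; W→S at t=12 → φ=12


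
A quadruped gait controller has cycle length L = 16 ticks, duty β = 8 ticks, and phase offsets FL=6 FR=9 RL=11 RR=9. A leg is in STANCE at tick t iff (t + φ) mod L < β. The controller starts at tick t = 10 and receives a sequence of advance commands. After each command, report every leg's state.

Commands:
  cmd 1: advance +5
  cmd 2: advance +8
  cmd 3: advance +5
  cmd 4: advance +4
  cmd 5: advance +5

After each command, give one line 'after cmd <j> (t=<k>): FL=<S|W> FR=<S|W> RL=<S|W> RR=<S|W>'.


start t=10: FL=S FR=S RL=S RR=S
cmd 1: advance +5 → t=15, phase=(5,8,10,8) → FL=S FR=W RL=W RR=W
cmd 2: advance +8 → t=23, phase=(13,0,2,0) → FL=W FR=S RL=S RR=S
cmd 3: advance +5 → t=28, phase=(2,5,7,5) → FL=S FR=S RL=S RR=S
cmd 4: advance +4 → t=32, phase=(6,9,11,9) → FL=S FR=W RL=W RR=W
cmd 5: advance +5 → t=37, phase=(11,14,0,14) → FL=W FR=W RL=S RR=W

after cmd 1 (t=15): FL=S FR=W RL=W RR=W
after cmd 2 (t=23): FL=W FR=S RL=S RR=S
after cmd 3 (t=28): FL=S FR=S RL=S RR=S
after cmd 4 (t=32): FL=S FR=W RL=W RR=W
after cmd 5 (t=37): FL=W FR=W RL=S RR=W


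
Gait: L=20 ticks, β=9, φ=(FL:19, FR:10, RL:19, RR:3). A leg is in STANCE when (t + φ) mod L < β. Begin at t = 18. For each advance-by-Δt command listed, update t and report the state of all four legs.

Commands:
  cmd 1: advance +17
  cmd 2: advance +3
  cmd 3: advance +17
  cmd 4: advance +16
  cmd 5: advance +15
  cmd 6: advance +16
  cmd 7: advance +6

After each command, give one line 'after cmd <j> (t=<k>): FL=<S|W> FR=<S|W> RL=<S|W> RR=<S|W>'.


after cmd 1 (t=35): FL=W FR=S RL=W RR=W
after cmd 2 (t=38): FL=W FR=S RL=W RR=S
after cmd 3 (t=55): FL=W FR=S RL=W RR=W
after cmd 4 (t=71): FL=W FR=S RL=W RR=W
after cmd 5 (t=86): FL=S FR=W RL=S RR=W
after cmd 6 (t=102): FL=S FR=W RL=S RR=S
after cmd 7 (t=108): FL=S FR=W RL=S RR=W

start t=18: FL=W FR=S RL=W RR=S
cmd 1: advance +17 → t=35, phase=(14,5,14,18) → FL=W FR=S RL=W RR=W
cmd 2: advance +3 → t=38, phase=(17,8,17,1) → FL=W FR=S RL=W RR=S
cmd 3: advance +17 → t=55, phase=(14,5,14,18) → FL=W FR=S RL=W RR=W
cmd 4: advance +16 → t=71, phase=(10,1,10,14) → FL=W FR=S RL=W RR=W
cmd 5: advance +15 → t=86, phase=(5,16,5,9) → FL=S FR=W RL=S RR=W
cmd 6: advance +16 → t=102, phase=(1,12,1,5) → FL=S FR=W RL=S RR=S
cmd 7: advance +6 → t=108, phase=(7,18,7,11) → FL=S FR=W RL=S RR=W


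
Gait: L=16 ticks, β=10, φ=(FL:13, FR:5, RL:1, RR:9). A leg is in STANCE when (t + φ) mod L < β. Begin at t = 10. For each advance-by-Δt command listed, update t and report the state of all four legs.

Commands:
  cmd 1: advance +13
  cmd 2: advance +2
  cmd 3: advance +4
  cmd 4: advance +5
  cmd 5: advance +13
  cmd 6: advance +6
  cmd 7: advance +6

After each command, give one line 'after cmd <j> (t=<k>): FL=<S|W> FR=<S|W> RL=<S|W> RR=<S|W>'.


start t=10: FL=S FR=W RL=W RR=S
cmd 1: advance +13 → t=23, phase=(4,12,8,0) → FL=S FR=W RL=S RR=S
cmd 2: advance +2 → t=25, phase=(6,14,10,2) → FL=S FR=W RL=W RR=S
cmd 3: advance +4 → t=29, phase=(10,2,14,6) → FL=W FR=S RL=W RR=S
cmd 4: advance +5 → t=34, phase=(15,7,3,11) → FL=W FR=S RL=S RR=W
cmd 5: advance +13 → t=47, phase=(12,4,0,8) → FL=W FR=S RL=S RR=S
cmd 6: advance +6 → t=53, phase=(2,10,6,14) → FL=S FR=W RL=S RR=W
cmd 7: advance +6 → t=59, phase=(8,0,12,4) → FL=S FR=S RL=W RR=S

after cmd 1 (t=23): FL=S FR=W RL=S RR=S
after cmd 2 (t=25): FL=S FR=W RL=W RR=S
after cmd 3 (t=29): FL=W FR=S RL=W RR=S
after cmd 4 (t=34): FL=W FR=S RL=S RR=W
after cmd 5 (t=47): FL=W FR=S RL=S RR=S
after cmd 6 (t=53): FL=S FR=W RL=S RR=W
after cmd 7 (t=59): FL=S FR=S RL=W RR=S


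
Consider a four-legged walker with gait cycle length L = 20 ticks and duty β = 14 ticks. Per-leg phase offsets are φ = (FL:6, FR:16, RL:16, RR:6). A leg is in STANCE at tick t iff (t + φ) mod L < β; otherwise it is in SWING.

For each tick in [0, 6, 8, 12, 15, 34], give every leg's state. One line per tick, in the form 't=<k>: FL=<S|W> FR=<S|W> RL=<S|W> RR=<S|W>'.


t=0: FL=S FR=W RL=W RR=S
t=6: FL=S FR=S RL=S RR=S
t=8: FL=W FR=S RL=S RR=W
t=12: FL=W FR=S RL=S RR=W
t=15: FL=S FR=S RL=S RR=S
t=34: FL=S FR=S RL=S RR=S

t=0: phase=(6,16,16,6) vs β=14 → FL=S FR=W RL=W RR=S
t=6: phase=(12,2,2,12) vs β=14 → FL=S FR=S RL=S RR=S
t=8: phase=(14,4,4,14) vs β=14 → FL=W FR=S RL=S RR=W
t=12: phase=(18,8,8,18) vs β=14 → FL=W FR=S RL=S RR=W
t=15: phase=(1,11,11,1) vs β=14 → FL=S FR=S RL=S RR=S
t=34: phase=(0,10,10,0) vs β=14 → FL=S FR=S RL=S RR=S


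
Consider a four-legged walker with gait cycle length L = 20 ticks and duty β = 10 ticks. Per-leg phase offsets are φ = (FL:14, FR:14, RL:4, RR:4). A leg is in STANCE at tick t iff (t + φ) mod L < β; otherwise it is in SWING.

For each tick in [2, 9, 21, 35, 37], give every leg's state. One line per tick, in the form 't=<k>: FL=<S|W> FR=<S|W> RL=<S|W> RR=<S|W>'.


t=2: phase=(16,16,6,6) vs β=10 → FL=W FR=W RL=S RR=S
t=9: phase=(3,3,13,13) vs β=10 → FL=S FR=S RL=W RR=W
t=21: phase=(15,15,5,5) vs β=10 → FL=W FR=W RL=S RR=S
t=35: phase=(9,9,19,19) vs β=10 → FL=S FR=S RL=W RR=W
t=37: phase=(11,11,1,1) vs β=10 → FL=W FR=W RL=S RR=S

t=2: FL=W FR=W RL=S RR=S
t=9: FL=S FR=S RL=W RR=W
t=21: FL=W FR=W RL=S RR=S
t=35: FL=S FR=S RL=W RR=W
t=37: FL=W FR=W RL=S RR=S


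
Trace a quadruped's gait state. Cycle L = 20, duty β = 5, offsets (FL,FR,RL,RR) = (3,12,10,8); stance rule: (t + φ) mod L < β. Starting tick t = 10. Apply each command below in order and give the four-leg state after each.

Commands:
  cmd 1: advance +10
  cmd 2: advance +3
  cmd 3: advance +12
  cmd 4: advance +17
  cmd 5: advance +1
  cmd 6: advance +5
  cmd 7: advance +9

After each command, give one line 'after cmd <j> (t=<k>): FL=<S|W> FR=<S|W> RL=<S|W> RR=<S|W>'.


start t=10: FL=W FR=S RL=S RR=W
cmd 1: advance +10 → t=20, phase=(3,12,10,8) → FL=S FR=W RL=W RR=W
cmd 2: advance +3 → t=23, phase=(6,15,13,11) → FL=W FR=W RL=W RR=W
cmd 3: advance +12 → t=35, phase=(18,7,5,3) → FL=W FR=W RL=W RR=S
cmd 4: advance +17 → t=52, phase=(15,4,2,0) → FL=W FR=S RL=S RR=S
cmd 5: advance +1 → t=53, phase=(16,5,3,1) → FL=W FR=W RL=S RR=S
cmd 6: advance +5 → t=58, phase=(1,10,8,6) → FL=S FR=W RL=W RR=W
cmd 7: advance +9 → t=67, phase=(10,19,17,15) → FL=W FR=W RL=W RR=W

after cmd 1 (t=20): FL=S FR=W RL=W RR=W
after cmd 2 (t=23): FL=W FR=W RL=W RR=W
after cmd 3 (t=35): FL=W FR=W RL=W RR=S
after cmd 4 (t=52): FL=W FR=S RL=S RR=S
after cmd 5 (t=53): FL=W FR=W RL=S RR=S
after cmd 6 (t=58): FL=S FR=W RL=W RR=W
after cmd 7 (t=67): FL=W FR=W RL=W RR=W


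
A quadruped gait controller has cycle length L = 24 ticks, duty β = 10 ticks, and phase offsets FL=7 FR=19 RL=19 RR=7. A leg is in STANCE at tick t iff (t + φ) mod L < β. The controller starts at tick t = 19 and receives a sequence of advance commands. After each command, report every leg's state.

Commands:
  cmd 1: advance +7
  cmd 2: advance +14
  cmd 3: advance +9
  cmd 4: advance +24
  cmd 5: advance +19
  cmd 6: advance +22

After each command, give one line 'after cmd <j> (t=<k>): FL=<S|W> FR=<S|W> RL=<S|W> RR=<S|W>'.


start t=19: FL=S FR=W RL=W RR=S
cmd 1: advance +7 → t=26, phase=(9,21,21,9) → FL=S FR=W RL=W RR=S
cmd 2: advance +14 → t=40, phase=(23,11,11,23) → FL=W FR=W RL=W RR=W
cmd 3: advance +9 → t=49, phase=(8,20,20,8) → FL=S FR=W RL=W RR=S
cmd 4: advance +24 → t=73, phase=(8,20,20,8) → FL=S FR=W RL=W RR=S
cmd 5: advance +19 → t=92, phase=(3,15,15,3) → FL=S FR=W RL=W RR=S
cmd 6: advance +22 → t=114, phase=(1,13,13,1) → FL=S FR=W RL=W RR=S

after cmd 1 (t=26): FL=S FR=W RL=W RR=S
after cmd 2 (t=40): FL=W FR=W RL=W RR=W
after cmd 3 (t=49): FL=S FR=W RL=W RR=S
after cmd 4 (t=73): FL=S FR=W RL=W RR=S
after cmd 5 (t=92): FL=S FR=W RL=W RR=S
after cmd 6 (t=114): FL=S FR=W RL=W RR=S


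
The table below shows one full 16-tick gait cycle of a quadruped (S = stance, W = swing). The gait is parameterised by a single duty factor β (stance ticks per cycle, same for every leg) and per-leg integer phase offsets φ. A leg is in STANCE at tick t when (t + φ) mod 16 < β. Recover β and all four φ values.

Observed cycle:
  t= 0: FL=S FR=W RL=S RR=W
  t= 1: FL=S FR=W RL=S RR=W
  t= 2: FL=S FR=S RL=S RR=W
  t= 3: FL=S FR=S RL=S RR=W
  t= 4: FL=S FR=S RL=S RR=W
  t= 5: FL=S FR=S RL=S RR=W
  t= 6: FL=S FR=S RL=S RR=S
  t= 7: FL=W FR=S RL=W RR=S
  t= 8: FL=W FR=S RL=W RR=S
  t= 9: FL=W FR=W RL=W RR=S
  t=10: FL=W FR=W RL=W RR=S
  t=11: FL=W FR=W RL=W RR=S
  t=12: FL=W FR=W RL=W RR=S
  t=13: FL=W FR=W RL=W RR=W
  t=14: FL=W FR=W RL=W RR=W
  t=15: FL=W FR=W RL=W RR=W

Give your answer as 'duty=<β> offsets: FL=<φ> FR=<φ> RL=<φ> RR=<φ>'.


duty β = stance ticks per leg = 7
FL: stance ticks = 7; W→S at t=0 → φ=0
FR: stance ticks = 7; W→S at t=2 → φ=14
RL: stance ticks = 7; W→S at t=0 → φ=0
RR: stance ticks = 7; W→S at t=6 → φ=10

duty=7 offsets: FL=0 FR=14 RL=0 RR=10


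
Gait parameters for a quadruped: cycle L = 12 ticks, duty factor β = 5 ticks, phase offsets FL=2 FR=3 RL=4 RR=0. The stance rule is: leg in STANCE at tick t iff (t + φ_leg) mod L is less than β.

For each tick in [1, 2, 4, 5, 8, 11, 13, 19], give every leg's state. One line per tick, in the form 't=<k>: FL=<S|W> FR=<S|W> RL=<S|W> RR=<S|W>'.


t=1: FL=S FR=S RL=W RR=S
t=2: FL=S FR=W RL=W RR=S
t=4: FL=W FR=W RL=W RR=S
t=5: FL=W FR=W RL=W RR=W
t=8: FL=W FR=W RL=S RR=W
t=11: FL=S FR=S RL=S RR=W
t=13: FL=S FR=S RL=W RR=S
t=19: FL=W FR=W RL=W RR=W

t=1: phase=(3,4,5,1) vs β=5 → FL=S FR=S RL=W RR=S
t=2: phase=(4,5,6,2) vs β=5 → FL=S FR=W RL=W RR=S
t=4: phase=(6,7,8,4) vs β=5 → FL=W FR=W RL=W RR=S
t=5: phase=(7,8,9,5) vs β=5 → FL=W FR=W RL=W RR=W
t=8: phase=(10,11,0,8) vs β=5 → FL=W FR=W RL=S RR=W
t=11: phase=(1,2,3,11) vs β=5 → FL=S FR=S RL=S RR=W
t=13: phase=(3,4,5,1) vs β=5 → FL=S FR=S RL=W RR=S
t=19: phase=(9,10,11,7) vs β=5 → FL=W FR=W RL=W RR=W


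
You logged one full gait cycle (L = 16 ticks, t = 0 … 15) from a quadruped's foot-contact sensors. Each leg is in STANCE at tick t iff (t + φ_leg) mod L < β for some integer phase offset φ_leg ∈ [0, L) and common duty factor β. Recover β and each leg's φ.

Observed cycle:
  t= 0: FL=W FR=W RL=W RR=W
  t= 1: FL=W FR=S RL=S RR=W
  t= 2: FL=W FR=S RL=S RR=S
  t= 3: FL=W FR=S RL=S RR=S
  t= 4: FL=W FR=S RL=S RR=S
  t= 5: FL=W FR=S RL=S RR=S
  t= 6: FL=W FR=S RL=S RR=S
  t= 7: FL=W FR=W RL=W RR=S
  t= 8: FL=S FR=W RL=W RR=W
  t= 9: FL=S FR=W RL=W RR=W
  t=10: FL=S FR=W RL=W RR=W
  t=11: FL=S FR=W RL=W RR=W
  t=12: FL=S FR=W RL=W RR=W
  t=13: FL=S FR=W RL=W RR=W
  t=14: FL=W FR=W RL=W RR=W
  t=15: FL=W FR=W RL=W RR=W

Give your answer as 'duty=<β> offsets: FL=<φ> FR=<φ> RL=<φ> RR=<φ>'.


duty=6 offsets: FL=8 FR=15 RL=15 RR=14

duty β = stance ticks per leg = 6
FL: stance ticks = 6; W→S at t=8 → φ=8
FR: stance ticks = 6; W→S at t=1 → φ=15
RL: stance ticks = 6; W→S at t=1 → φ=15
RR: stance ticks = 6; W→S at t=2 → φ=14


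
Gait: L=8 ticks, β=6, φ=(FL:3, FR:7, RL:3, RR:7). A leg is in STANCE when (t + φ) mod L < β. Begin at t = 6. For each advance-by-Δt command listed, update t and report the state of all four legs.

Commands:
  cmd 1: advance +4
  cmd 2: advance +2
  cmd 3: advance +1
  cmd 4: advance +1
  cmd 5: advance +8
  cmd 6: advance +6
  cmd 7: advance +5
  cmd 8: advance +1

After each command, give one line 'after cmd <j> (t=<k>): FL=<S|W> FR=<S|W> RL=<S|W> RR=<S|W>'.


start t=6: FL=S FR=S RL=S RR=S
cmd 1: advance +4 → t=10, phase=(5,1,5,1) → FL=S FR=S RL=S RR=S
cmd 2: advance +2 → t=12, phase=(7,3,7,3) → FL=W FR=S RL=W RR=S
cmd 3: advance +1 → t=13, phase=(0,4,0,4) → FL=S FR=S RL=S RR=S
cmd 4: advance +1 → t=14, phase=(1,5,1,5) → FL=S FR=S RL=S RR=S
cmd 5: advance +8 → t=22, phase=(1,5,1,5) → FL=S FR=S RL=S RR=S
cmd 6: advance +6 → t=28, phase=(7,3,7,3) → FL=W FR=S RL=W RR=S
cmd 7: advance +5 → t=33, phase=(4,0,4,0) → FL=S FR=S RL=S RR=S
cmd 8: advance +1 → t=34, phase=(5,1,5,1) → FL=S FR=S RL=S RR=S

after cmd 1 (t=10): FL=S FR=S RL=S RR=S
after cmd 2 (t=12): FL=W FR=S RL=W RR=S
after cmd 3 (t=13): FL=S FR=S RL=S RR=S
after cmd 4 (t=14): FL=S FR=S RL=S RR=S
after cmd 5 (t=22): FL=S FR=S RL=S RR=S
after cmd 6 (t=28): FL=W FR=S RL=W RR=S
after cmd 7 (t=33): FL=S FR=S RL=S RR=S
after cmd 8 (t=34): FL=S FR=S RL=S RR=S


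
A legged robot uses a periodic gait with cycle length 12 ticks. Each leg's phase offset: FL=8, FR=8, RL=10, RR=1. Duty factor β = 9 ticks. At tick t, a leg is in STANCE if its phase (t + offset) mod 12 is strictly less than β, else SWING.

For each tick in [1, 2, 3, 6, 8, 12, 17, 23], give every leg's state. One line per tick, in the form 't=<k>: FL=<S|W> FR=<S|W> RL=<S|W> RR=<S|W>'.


t=1: FL=W FR=W RL=W RR=S
t=2: FL=W FR=W RL=S RR=S
t=3: FL=W FR=W RL=S RR=S
t=6: FL=S FR=S RL=S RR=S
t=8: FL=S FR=S RL=S RR=W
t=12: FL=S FR=S RL=W RR=S
t=17: FL=S FR=S RL=S RR=S
t=23: FL=S FR=S RL=W RR=S

t=1: phase=(9,9,11,2) vs β=9 → FL=W FR=W RL=W RR=S
t=2: phase=(10,10,0,3) vs β=9 → FL=W FR=W RL=S RR=S
t=3: phase=(11,11,1,4) vs β=9 → FL=W FR=W RL=S RR=S
t=6: phase=(2,2,4,7) vs β=9 → FL=S FR=S RL=S RR=S
t=8: phase=(4,4,6,9) vs β=9 → FL=S FR=S RL=S RR=W
t=12: phase=(8,8,10,1) vs β=9 → FL=S FR=S RL=W RR=S
t=17: phase=(1,1,3,6) vs β=9 → FL=S FR=S RL=S RR=S
t=23: phase=(7,7,9,0) vs β=9 → FL=S FR=S RL=W RR=S


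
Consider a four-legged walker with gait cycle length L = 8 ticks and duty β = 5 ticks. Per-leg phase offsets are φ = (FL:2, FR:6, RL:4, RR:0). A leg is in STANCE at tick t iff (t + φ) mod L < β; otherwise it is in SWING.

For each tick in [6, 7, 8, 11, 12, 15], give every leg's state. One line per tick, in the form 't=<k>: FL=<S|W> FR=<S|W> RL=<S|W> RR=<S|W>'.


t=6: phase=(0,4,2,6) vs β=5 → FL=S FR=S RL=S RR=W
t=7: phase=(1,5,3,7) vs β=5 → FL=S FR=W RL=S RR=W
t=8: phase=(2,6,4,0) vs β=5 → FL=S FR=W RL=S RR=S
t=11: phase=(5,1,7,3) vs β=5 → FL=W FR=S RL=W RR=S
t=12: phase=(6,2,0,4) vs β=5 → FL=W FR=S RL=S RR=S
t=15: phase=(1,5,3,7) vs β=5 → FL=S FR=W RL=S RR=W

t=6: FL=S FR=S RL=S RR=W
t=7: FL=S FR=W RL=S RR=W
t=8: FL=S FR=W RL=S RR=S
t=11: FL=W FR=S RL=W RR=S
t=12: FL=W FR=S RL=S RR=S
t=15: FL=S FR=W RL=S RR=W


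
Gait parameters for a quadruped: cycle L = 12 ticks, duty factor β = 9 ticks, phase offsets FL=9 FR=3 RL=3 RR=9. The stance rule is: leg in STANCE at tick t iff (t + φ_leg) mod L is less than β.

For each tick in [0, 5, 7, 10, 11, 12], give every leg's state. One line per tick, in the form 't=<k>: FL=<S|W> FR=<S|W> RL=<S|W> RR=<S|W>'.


t=0: FL=W FR=S RL=S RR=W
t=5: FL=S FR=S RL=S RR=S
t=7: FL=S FR=W RL=W RR=S
t=10: FL=S FR=S RL=S RR=S
t=11: FL=S FR=S RL=S RR=S
t=12: FL=W FR=S RL=S RR=W

t=0: phase=(9,3,3,9) vs β=9 → FL=W FR=S RL=S RR=W
t=5: phase=(2,8,8,2) vs β=9 → FL=S FR=S RL=S RR=S
t=7: phase=(4,10,10,4) vs β=9 → FL=S FR=W RL=W RR=S
t=10: phase=(7,1,1,7) vs β=9 → FL=S FR=S RL=S RR=S
t=11: phase=(8,2,2,8) vs β=9 → FL=S FR=S RL=S RR=S
t=12: phase=(9,3,3,9) vs β=9 → FL=W FR=S RL=S RR=W


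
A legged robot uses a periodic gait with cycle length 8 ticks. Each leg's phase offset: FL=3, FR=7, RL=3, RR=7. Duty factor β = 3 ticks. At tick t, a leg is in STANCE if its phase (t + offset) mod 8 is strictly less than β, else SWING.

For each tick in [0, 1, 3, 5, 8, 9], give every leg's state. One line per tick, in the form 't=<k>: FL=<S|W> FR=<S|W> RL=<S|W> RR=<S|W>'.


t=0: phase=(3,7,3,7) vs β=3 → FL=W FR=W RL=W RR=W
t=1: phase=(4,0,4,0) vs β=3 → FL=W FR=S RL=W RR=S
t=3: phase=(6,2,6,2) vs β=3 → FL=W FR=S RL=W RR=S
t=5: phase=(0,4,0,4) vs β=3 → FL=S FR=W RL=S RR=W
t=8: phase=(3,7,3,7) vs β=3 → FL=W FR=W RL=W RR=W
t=9: phase=(4,0,4,0) vs β=3 → FL=W FR=S RL=W RR=S

t=0: FL=W FR=W RL=W RR=W
t=1: FL=W FR=S RL=W RR=S
t=3: FL=W FR=S RL=W RR=S
t=5: FL=S FR=W RL=S RR=W
t=8: FL=W FR=W RL=W RR=W
t=9: FL=W FR=S RL=W RR=S


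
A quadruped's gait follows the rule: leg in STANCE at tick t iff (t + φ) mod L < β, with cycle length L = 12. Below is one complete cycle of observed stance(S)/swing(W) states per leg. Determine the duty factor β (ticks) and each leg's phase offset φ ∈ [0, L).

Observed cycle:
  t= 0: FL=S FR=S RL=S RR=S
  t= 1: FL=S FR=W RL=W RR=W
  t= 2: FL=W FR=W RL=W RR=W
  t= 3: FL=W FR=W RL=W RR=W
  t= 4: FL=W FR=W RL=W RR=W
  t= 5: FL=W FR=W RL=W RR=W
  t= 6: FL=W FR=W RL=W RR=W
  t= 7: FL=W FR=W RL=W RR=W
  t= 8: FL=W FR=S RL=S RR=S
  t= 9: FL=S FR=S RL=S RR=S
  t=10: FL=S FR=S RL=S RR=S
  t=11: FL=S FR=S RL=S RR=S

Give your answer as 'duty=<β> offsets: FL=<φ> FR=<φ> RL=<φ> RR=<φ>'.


duty=5 offsets: FL=3 FR=4 RL=4 RR=4

duty β = stance ticks per leg = 5
FL: stance ticks = 5; W→S at t=9 → φ=3
FR: stance ticks = 5; W→S at t=8 → φ=4
RL: stance ticks = 5; W→S at t=8 → φ=4
RR: stance ticks = 5; W→S at t=8 → φ=4


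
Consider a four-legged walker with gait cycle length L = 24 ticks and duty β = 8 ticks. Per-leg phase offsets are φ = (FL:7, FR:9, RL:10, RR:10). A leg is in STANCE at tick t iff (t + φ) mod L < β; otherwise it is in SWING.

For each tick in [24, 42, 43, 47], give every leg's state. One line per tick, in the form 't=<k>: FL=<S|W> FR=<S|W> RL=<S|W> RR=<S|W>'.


t=24: phase=(7,9,10,10) vs β=8 → FL=S FR=W RL=W RR=W
t=42: phase=(1,3,4,4) vs β=8 → FL=S FR=S RL=S RR=S
t=43: phase=(2,4,5,5) vs β=8 → FL=S FR=S RL=S RR=S
t=47: phase=(6,8,9,9) vs β=8 → FL=S FR=W RL=W RR=W

t=24: FL=S FR=W RL=W RR=W
t=42: FL=S FR=S RL=S RR=S
t=43: FL=S FR=S RL=S RR=S
t=47: FL=S FR=W RL=W RR=W


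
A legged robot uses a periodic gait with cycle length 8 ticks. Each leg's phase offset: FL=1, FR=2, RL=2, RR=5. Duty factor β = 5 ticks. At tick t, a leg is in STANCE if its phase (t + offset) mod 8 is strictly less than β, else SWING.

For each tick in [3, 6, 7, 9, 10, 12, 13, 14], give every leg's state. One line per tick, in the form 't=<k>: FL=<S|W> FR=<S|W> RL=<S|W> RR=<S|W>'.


t=3: phase=(4,5,5,0) vs β=5 → FL=S FR=W RL=W RR=S
t=6: phase=(7,0,0,3) vs β=5 → FL=W FR=S RL=S RR=S
t=7: phase=(0,1,1,4) vs β=5 → FL=S FR=S RL=S RR=S
t=9: phase=(2,3,3,6) vs β=5 → FL=S FR=S RL=S RR=W
t=10: phase=(3,4,4,7) vs β=5 → FL=S FR=S RL=S RR=W
t=12: phase=(5,6,6,1) vs β=5 → FL=W FR=W RL=W RR=S
t=13: phase=(6,7,7,2) vs β=5 → FL=W FR=W RL=W RR=S
t=14: phase=(7,0,0,3) vs β=5 → FL=W FR=S RL=S RR=S

t=3: FL=S FR=W RL=W RR=S
t=6: FL=W FR=S RL=S RR=S
t=7: FL=S FR=S RL=S RR=S
t=9: FL=S FR=S RL=S RR=W
t=10: FL=S FR=S RL=S RR=W
t=12: FL=W FR=W RL=W RR=S
t=13: FL=W FR=W RL=W RR=S
t=14: FL=W FR=S RL=S RR=S


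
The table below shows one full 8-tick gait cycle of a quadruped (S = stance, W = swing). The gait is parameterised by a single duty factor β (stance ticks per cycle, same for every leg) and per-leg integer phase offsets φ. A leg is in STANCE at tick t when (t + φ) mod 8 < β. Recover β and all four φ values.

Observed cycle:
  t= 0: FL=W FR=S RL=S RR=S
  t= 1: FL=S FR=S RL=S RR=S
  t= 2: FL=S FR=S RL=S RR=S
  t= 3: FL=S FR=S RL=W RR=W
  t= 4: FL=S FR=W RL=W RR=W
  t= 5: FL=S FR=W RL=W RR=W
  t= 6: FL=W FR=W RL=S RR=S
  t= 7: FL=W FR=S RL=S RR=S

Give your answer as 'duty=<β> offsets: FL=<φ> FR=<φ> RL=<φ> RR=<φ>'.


duty β = stance ticks per leg = 5
FL: stance ticks = 5; W→S at t=1 → φ=7
FR: stance ticks = 5; W→S at t=7 → φ=1
RL: stance ticks = 5; W→S at t=6 → φ=2
RR: stance ticks = 5; W→S at t=6 → φ=2

duty=5 offsets: FL=7 FR=1 RL=2 RR=2


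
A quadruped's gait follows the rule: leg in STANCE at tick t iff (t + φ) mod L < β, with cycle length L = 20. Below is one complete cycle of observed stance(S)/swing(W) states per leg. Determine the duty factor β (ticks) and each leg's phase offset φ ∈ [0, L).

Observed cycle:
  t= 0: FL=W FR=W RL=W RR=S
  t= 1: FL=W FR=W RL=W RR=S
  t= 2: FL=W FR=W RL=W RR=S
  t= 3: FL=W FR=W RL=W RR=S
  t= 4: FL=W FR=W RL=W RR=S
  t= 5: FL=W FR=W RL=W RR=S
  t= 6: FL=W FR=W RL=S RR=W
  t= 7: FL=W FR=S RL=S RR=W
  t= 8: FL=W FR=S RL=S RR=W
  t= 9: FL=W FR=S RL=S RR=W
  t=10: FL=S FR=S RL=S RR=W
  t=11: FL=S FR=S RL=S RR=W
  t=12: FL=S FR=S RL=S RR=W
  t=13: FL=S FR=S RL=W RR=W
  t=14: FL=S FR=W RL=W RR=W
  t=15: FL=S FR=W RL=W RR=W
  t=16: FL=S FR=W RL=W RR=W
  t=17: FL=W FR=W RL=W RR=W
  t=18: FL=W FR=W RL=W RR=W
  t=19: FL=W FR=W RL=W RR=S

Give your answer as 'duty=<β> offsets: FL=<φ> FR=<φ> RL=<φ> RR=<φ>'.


duty β = stance ticks per leg = 7
FL: stance ticks = 7; W→S at t=10 → φ=10
FR: stance ticks = 7; W→S at t=7 → φ=13
RL: stance ticks = 7; W→S at t=6 → φ=14
RR: stance ticks = 7; W→S at t=19 → φ=1

duty=7 offsets: FL=10 FR=13 RL=14 RR=1


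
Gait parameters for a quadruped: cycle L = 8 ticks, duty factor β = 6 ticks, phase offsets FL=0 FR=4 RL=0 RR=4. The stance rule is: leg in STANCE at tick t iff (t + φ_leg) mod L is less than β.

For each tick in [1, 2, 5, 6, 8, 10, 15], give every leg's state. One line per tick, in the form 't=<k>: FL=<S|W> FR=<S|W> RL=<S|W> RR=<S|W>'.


t=1: FL=S FR=S RL=S RR=S
t=2: FL=S FR=W RL=S RR=W
t=5: FL=S FR=S RL=S RR=S
t=6: FL=W FR=S RL=W RR=S
t=8: FL=S FR=S RL=S RR=S
t=10: FL=S FR=W RL=S RR=W
t=15: FL=W FR=S RL=W RR=S

t=1: phase=(1,5,1,5) vs β=6 → FL=S FR=S RL=S RR=S
t=2: phase=(2,6,2,6) vs β=6 → FL=S FR=W RL=S RR=W
t=5: phase=(5,1,5,1) vs β=6 → FL=S FR=S RL=S RR=S
t=6: phase=(6,2,6,2) vs β=6 → FL=W FR=S RL=W RR=S
t=8: phase=(0,4,0,4) vs β=6 → FL=S FR=S RL=S RR=S
t=10: phase=(2,6,2,6) vs β=6 → FL=S FR=W RL=S RR=W
t=15: phase=(7,3,7,3) vs β=6 → FL=W FR=S RL=W RR=S


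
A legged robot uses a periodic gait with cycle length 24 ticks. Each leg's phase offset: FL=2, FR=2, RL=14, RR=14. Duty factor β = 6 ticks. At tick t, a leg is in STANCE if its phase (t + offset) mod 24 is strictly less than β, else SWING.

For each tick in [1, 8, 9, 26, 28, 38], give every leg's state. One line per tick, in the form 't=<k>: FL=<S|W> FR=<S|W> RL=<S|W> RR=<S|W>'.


t=1: FL=S FR=S RL=W RR=W
t=8: FL=W FR=W RL=W RR=W
t=9: FL=W FR=W RL=W RR=W
t=26: FL=S FR=S RL=W RR=W
t=28: FL=W FR=W RL=W RR=W
t=38: FL=W FR=W RL=S RR=S

t=1: phase=(3,3,15,15) vs β=6 → FL=S FR=S RL=W RR=W
t=8: phase=(10,10,22,22) vs β=6 → FL=W FR=W RL=W RR=W
t=9: phase=(11,11,23,23) vs β=6 → FL=W FR=W RL=W RR=W
t=26: phase=(4,4,16,16) vs β=6 → FL=S FR=S RL=W RR=W
t=28: phase=(6,6,18,18) vs β=6 → FL=W FR=W RL=W RR=W
t=38: phase=(16,16,4,4) vs β=6 → FL=W FR=W RL=S RR=S


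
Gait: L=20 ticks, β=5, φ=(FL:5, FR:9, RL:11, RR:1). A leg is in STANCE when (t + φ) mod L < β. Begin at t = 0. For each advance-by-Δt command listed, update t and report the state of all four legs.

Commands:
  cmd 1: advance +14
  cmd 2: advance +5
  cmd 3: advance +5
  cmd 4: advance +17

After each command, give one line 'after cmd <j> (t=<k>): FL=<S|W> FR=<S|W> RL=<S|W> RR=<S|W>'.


after cmd 1 (t=14): FL=W FR=S RL=W RR=W
after cmd 2 (t=19): FL=S FR=W RL=W RR=S
after cmd 3 (t=24): FL=W FR=W RL=W RR=W
after cmd 4 (t=41): FL=W FR=W RL=W RR=S

start t=0: FL=W FR=W RL=W RR=S
cmd 1: advance +14 → t=14, phase=(19,3,5,15) → FL=W FR=S RL=W RR=W
cmd 2: advance +5 → t=19, phase=(4,8,10,0) → FL=S FR=W RL=W RR=S
cmd 3: advance +5 → t=24, phase=(9,13,15,5) → FL=W FR=W RL=W RR=W
cmd 4: advance +17 → t=41, phase=(6,10,12,2) → FL=W FR=W RL=W RR=S


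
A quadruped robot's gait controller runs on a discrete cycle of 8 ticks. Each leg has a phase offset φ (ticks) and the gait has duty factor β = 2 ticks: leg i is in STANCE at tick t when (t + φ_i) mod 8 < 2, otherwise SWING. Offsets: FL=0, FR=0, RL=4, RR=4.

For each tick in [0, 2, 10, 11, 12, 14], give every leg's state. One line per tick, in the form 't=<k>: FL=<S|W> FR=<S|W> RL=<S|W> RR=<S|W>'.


t=0: phase=(0,0,4,4) vs β=2 → FL=S FR=S RL=W RR=W
t=2: phase=(2,2,6,6) vs β=2 → FL=W FR=W RL=W RR=W
t=10: phase=(2,2,6,6) vs β=2 → FL=W FR=W RL=W RR=W
t=11: phase=(3,3,7,7) vs β=2 → FL=W FR=W RL=W RR=W
t=12: phase=(4,4,0,0) vs β=2 → FL=W FR=W RL=S RR=S
t=14: phase=(6,6,2,2) vs β=2 → FL=W FR=W RL=W RR=W

t=0: FL=S FR=S RL=W RR=W
t=2: FL=W FR=W RL=W RR=W
t=10: FL=W FR=W RL=W RR=W
t=11: FL=W FR=W RL=W RR=W
t=12: FL=W FR=W RL=S RR=S
t=14: FL=W FR=W RL=W RR=W


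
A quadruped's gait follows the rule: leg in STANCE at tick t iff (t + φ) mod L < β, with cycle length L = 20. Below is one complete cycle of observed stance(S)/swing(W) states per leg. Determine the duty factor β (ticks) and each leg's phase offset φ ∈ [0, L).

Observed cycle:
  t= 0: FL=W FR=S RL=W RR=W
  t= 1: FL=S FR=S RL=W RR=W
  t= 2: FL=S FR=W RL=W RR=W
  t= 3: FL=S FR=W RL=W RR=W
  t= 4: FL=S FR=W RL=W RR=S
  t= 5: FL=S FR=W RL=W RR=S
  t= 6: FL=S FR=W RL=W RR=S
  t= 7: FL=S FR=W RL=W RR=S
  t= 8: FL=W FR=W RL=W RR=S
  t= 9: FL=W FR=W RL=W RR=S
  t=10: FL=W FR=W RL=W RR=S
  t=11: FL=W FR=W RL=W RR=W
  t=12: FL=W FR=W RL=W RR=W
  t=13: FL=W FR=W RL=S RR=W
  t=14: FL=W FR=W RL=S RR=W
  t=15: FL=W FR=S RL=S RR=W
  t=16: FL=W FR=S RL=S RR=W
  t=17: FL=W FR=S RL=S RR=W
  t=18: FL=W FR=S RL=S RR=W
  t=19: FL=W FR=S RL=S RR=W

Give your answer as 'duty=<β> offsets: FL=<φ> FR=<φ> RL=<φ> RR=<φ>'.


duty=7 offsets: FL=19 FR=5 RL=7 RR=16

duty β = stance ticks per leg = 7
FL: stance ticks = 7; W→S at t=1 → φ=19
FR: stance ticks = 7; W→S at t=15 → φ=5
RL: stance ticks = 7; W→S at t=13 → φ=7
RR: stance ticks = 7; W→S at t=4 → φ=16


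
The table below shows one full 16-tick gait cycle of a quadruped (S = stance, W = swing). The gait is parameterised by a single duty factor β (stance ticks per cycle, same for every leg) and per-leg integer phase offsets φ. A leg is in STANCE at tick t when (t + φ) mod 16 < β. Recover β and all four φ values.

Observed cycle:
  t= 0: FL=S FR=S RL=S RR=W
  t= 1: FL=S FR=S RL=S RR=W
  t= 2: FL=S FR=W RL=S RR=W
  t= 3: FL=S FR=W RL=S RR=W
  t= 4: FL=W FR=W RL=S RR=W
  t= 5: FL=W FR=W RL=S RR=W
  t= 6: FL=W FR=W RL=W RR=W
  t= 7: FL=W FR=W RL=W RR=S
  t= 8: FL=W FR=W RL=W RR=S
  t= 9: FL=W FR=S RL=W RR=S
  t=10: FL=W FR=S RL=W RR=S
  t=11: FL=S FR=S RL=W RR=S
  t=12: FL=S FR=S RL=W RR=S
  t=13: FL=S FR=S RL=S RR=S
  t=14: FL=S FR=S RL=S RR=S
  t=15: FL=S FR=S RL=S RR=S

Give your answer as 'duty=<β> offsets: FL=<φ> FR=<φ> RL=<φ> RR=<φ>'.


duty β = stance ticks per leg = 9
FL: stance ticks = 9; W→S at t=11 → φ=5
FR: stance ticks = 9; W→S at t=9 → φ=7
RL: stance ticks = 9; W→S at t=13 → φ=3
RR: stance ticks = 9; W→S at t=7 → φ=9

duty=9 offsets: FL=5 FR=7 RL=3 RR=9


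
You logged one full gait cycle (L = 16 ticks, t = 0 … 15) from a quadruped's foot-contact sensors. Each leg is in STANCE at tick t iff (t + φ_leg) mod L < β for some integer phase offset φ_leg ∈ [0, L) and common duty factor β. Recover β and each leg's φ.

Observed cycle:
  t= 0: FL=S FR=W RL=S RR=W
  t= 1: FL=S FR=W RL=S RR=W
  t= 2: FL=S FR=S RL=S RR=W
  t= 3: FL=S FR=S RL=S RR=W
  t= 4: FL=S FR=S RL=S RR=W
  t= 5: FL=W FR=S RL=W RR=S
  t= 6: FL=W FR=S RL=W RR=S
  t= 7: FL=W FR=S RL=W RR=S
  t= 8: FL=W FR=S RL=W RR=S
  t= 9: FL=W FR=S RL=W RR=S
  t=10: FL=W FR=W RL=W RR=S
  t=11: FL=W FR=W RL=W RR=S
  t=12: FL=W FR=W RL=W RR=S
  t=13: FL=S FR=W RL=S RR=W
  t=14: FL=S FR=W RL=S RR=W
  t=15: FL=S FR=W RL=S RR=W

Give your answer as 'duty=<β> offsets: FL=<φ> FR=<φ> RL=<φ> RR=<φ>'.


duty=8 offsets: FL=3 FR=14 RL=3 RR=11

duty β = stance ticks per leg = 8
FL: stance ticks = 8; W→S at t=13 → φ=3
FR: stance ticks = 8; W→S at t=2 → φ=14
RL: stance ticks = 8; W→S at t=13 → φ=3
RR: stance ticks = 8; W→S at t=5 → φ=11


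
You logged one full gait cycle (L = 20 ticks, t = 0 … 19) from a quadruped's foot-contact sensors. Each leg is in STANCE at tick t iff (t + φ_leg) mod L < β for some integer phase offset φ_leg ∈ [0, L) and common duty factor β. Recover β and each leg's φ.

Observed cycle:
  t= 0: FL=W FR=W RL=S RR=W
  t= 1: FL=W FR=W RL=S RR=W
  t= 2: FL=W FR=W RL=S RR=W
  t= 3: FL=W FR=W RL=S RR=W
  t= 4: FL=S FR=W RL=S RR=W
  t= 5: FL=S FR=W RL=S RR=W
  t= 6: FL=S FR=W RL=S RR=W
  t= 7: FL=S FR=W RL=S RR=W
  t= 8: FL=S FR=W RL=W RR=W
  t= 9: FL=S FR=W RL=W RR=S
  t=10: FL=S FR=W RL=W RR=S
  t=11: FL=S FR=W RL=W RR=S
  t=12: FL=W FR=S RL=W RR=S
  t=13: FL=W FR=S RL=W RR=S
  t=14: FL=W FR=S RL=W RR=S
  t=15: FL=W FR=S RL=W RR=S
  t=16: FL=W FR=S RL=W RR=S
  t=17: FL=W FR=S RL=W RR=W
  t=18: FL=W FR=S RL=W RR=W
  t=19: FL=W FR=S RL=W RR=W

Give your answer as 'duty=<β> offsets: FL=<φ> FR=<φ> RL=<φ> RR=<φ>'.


duty=8 offsets: FL=16 FR=8 RL=0 RR=11

duty β = stance ticks per leg = 8
FL: stance ticks = 8; W→S at t=4 → φ=16
FR: stance ticks = 8; W→S at t=12 → φ=8
RL: stance ticks = 8; W→S at t=0 → φ=0
RR: stance ticks = 8; W→S at t=9 → φ=11


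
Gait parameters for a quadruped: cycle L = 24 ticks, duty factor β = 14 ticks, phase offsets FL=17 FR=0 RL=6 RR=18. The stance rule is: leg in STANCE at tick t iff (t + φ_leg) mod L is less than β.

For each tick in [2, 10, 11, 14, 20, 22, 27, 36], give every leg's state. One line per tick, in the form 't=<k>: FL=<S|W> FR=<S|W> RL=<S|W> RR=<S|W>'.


t=2: FL=W FR=S RL=S RR=W
t=10: FL=S FR=S RL=W RR=S
t=11: FL=S FR=S RL=W RR=S
t=14: FL=S FR=W RL=W RR=S
t=20: FL=S FR=W RL=S RR=W
t=22: FL=W FR=W RL=S RR=W
t=27: FL=W FR=S RL=S RR=W
t=36: FL=S FR=S RL=W RR=S

t=2: phase=(19,2,8,20) vs β=14 → FL=W FR=S RL=S RR=W
t=10: phase=(3,10,16,4) vs β=14 → FL=S FR=S RL=W RR=S
t=11: phase=(4,11,17,5) vs β=14 → FL=S FR=S RL=W RR=S
t=14: phase=(7,14,20,8) vs β=14 → FL=S FR=W RL=W RR=S
t=20: phase=(13,20,2,14) vs β=14 → FL=S FR=W RL=S RR=W
t=22: phase=(15,22,4,16) vs β=14 → FL=W FR=W RL=S RR=W
t=27: phase=(20,3,9,21) vs β=14 → FL=W FR=S RL=S RR=W
t=36: phase=(5,12,18,6) vs β=14 → FL=S FR=S RL=W RR=S


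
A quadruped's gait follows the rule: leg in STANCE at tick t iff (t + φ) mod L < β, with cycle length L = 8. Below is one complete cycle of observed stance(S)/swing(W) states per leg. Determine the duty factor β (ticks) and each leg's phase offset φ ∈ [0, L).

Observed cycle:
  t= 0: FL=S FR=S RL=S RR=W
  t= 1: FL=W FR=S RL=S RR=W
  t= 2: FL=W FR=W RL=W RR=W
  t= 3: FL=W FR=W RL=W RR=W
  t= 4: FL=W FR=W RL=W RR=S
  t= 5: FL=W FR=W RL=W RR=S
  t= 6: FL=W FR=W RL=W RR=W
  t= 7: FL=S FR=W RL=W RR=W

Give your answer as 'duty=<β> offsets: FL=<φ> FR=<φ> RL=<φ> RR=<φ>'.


duty=2 offsets: FL=1 FR=0 RL=0 RR=4

duty β = stance ticks per leg = 2
FL: stance ticks = 2; W→S at t=7 → φ=1
FR: stance ticks = 2; W→S at t=0 → φ=0
RL: stance ticks = 2; W→S at t=0 → φ=0
RR: stance ticks = 2; W→S at t=4 → φ=4
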